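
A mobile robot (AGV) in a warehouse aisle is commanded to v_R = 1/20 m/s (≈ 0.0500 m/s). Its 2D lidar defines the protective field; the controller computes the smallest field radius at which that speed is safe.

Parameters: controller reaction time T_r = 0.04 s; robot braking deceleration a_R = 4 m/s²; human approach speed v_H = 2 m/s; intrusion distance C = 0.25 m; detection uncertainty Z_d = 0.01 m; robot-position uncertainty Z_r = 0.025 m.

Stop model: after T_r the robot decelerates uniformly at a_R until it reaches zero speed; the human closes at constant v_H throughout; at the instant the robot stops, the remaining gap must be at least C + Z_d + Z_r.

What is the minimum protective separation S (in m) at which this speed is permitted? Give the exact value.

S_min = 6277/16000 m = 0.3923 m

T_s = v_R/a_R = (1/20)/4 = 0.0125 s
robot in T_r: 0.0500·0.0400 = 0.0020 m
robot covers 0.0500·0.0125 − ½·4.0000·0.0125² = 0.0003 m while stopping
person approaches 2.0000·(0.0400+0.0125) = 0.1050 m
margins: 0.2500+0.0100+0.0250 = 0.2850 m
S_min ≈ 0.0020+0.0003+0.1050+0.2850  ⇒  S_min = 6277/16000 m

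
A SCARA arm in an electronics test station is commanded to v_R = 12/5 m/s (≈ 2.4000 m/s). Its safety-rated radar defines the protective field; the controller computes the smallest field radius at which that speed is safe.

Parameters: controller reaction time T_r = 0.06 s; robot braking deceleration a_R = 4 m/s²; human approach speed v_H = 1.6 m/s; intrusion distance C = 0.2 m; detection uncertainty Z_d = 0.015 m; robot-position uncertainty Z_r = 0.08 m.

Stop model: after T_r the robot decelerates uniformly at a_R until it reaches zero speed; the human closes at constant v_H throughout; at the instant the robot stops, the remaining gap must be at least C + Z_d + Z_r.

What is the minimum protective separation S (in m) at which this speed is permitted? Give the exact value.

S_min = 443/200 m = 2.2150 m

stop time T_s = (12/5)/4 = 0.6000 s
robot covers v_R·T_r = 2.4000·0.0600 = 0.1440 m before braking
robot covers 2.4000·0.6000 − ½·4.0000·0.6000² = 0.7200 m while stopping
person approaches 1.6000·(0.0600+0.6000) = 1.0560 m
residual clearance needed = 0.2000+0.0150+0.0800 = 0.2950 m
S_min ≈ 0.1440+0.7200+1.0560+0.2950  ⇒  S_min = 443/200 m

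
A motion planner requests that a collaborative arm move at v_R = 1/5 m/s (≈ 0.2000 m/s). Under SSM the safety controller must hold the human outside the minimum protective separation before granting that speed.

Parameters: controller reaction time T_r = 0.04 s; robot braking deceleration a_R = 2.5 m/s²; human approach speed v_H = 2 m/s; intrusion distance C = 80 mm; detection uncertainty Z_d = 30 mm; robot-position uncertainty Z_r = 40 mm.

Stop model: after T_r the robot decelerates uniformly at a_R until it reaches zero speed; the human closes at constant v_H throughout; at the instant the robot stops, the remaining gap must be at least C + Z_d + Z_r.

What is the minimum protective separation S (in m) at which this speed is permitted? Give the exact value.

S_min = 203/500 m = 0.4060 m

stop time T_s = (1/5)/(5/2) = 0.0800 s
reaction-phase robot travel = 0.2000·0.0400 = 0.0080 m
braking distance = 0.2000²/(2·2.5000) = 0.0080 m
human over T_r+T_s: 2.0000·(0.0400+0.0800) = 0.2400 m
C+Z_d+Z_r = 0.0800+0.0300+0.0400 = 0.1500 m
S_min ≈ 0.0080+0.0080+0.2400+0.1500  ⇒  S_min = 203/500 m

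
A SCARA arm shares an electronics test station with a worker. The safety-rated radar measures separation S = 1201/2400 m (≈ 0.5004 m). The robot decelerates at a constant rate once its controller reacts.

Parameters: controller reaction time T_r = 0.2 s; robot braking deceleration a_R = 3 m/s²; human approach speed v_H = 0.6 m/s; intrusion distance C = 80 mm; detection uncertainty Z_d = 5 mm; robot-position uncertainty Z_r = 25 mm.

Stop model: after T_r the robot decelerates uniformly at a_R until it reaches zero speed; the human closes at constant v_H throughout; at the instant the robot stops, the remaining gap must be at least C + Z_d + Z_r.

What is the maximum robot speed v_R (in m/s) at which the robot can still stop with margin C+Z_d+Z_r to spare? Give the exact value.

quadratic (1/6)·v² + (2/5)·v + (-649/2400) = 0
  disc = (2/5)² − 4·(1/6)·(-649/2400) = 49/144 ; √disc = 7/12
  v_R = (−(2/5) + 7/12) / (2·(1/6)) = 11/20 m/s
check:
T_s = v_R/a_R = (11/20)/3 = 0.1833 s
robot in T_r: 0.5500·0.2000 = 0.1100 m
robot covers 0.5500·0.1833 − ½·3.0000·0.1833² = 0.0504 m while stopping
human closes 0.6000·0.3833 = 0.2300 m
residual clearance needed = 0.0800+0.0050+0.0250 = 0.1100 m
sum ≈ 0.1100+0.0504+0.2300+0.1100 ≈ 0.5004 m = S ✓

v_R_max = 11/20 m/s = 0.5500 m/s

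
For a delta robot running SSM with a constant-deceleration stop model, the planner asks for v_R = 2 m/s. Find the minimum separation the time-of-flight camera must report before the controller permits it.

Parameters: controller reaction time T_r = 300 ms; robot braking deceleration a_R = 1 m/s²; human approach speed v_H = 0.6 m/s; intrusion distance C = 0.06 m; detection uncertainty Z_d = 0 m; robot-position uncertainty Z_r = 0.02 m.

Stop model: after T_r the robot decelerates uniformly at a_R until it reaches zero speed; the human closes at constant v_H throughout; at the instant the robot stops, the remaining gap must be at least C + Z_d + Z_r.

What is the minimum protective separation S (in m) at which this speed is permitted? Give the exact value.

braking lasts T_s = 2/1 = 2.0000 s
robot covers v_R·T_r = 2.0000·0.3000 = 0.6000 m before braking
robot under decel: 2.0000²/(2·1.0000) = 2.0000 m
person approaches 0.6000·(0.3000+2.0000) = 1.3800 m
residual clearance needed = 0.0600+0.0000+0.0200 = 0.0800 m
S_min ≈ 0.6000+2.0000+1.3800+0.0800  ⇒  S_min = 203/50 m

S_min = 203/50 m = 4.0600 m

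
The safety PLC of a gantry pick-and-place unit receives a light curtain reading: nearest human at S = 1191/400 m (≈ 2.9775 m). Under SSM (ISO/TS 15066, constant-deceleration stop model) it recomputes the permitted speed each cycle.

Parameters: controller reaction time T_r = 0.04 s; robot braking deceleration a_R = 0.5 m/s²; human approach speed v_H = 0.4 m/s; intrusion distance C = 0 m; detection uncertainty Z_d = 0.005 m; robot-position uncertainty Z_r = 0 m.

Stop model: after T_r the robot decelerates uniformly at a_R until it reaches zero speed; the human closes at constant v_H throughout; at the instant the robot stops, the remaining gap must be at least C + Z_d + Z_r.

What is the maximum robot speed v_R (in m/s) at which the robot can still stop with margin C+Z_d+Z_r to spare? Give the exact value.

at the boundary: (1)·v² + (21/25)·v + (-5913/2000) = 0
  disc = (21/25)² − 4·(1)·(-5913/2000) = 31329/2500 ; √disc = 177/50
  v_R = (−(21/25) + 177/50) / (2·(1)) = 27/20 m/s
check:
T_s = v_R/a_R = (27/20)/(1/2) = 2.7000 s
robot in T_r: 1.3500·0.0400 = 0.0540 m
robot under decel: 1.3500²/(2·0.5000) = 1.8225 m
human closes 0.4000·2.7400 = 1.0960 m
C+Z_d+Z_r = 0.0000+0.0050+0.0000 = 0.0050 m
sum ≈ 0.0540+1.8225+1.0960+0.0050 ≈ 2.9775 m = S ✓

v_R_max = 27/20 m/s = 1.3500 m/s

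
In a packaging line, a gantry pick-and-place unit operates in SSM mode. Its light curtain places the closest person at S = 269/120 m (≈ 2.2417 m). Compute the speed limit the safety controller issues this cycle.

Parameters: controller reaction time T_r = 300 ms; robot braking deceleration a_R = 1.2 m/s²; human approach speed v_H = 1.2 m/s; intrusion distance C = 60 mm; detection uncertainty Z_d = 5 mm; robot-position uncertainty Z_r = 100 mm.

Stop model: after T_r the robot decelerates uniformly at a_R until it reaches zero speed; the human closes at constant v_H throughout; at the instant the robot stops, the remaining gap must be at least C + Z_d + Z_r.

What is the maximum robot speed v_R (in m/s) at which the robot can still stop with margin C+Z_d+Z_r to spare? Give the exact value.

v_R_max = 1 m/s = 1.0000 m/s

quadratic (5/12)·v² + (13/10)·v + (-103/60) = 0
  disc = (13/10)² − 4·(5/12)·(-103/60) = 1024/225 ; √disc = 32/15
  v_R = (−(13/10) + 32/15) / (2·(5/12)) = 1 m/s
check:
stop time T_s = 1/(6/5) = 0.8333 s
robot in T_r: 1.0000·0.3000 = 0.3000 m
robot under decel: 1.0000²/(2·1.2000) = 0.4167 m
human closes 1.2000·1.1333 = 1.3600 m
C+Z_d+Z_r = 0.0600+0.0050+0.1000 = 0.1650 m
sum ≈ 0.3000+0.4167+1.3600+0.1650 ≈ 2.2417 m = S ✓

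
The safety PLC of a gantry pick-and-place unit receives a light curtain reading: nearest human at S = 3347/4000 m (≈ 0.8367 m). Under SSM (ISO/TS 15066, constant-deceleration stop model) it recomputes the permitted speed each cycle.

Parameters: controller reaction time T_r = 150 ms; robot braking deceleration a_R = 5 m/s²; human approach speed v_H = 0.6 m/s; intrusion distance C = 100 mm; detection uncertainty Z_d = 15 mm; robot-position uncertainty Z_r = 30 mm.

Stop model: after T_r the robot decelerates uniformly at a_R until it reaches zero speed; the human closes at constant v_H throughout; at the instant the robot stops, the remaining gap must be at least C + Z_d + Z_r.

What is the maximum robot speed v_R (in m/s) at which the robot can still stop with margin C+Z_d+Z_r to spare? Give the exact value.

v_R_max = 29/20 m/s = 1.4500 m/s

at the boundary: (1/10)·v² + (27/100)·v + (-2407/4000) = 0
  disc = (27/100)² − 4·(1/10)·(-2407/4000) = 196/625 ; √disc = 14/25
  v_R = (−(27/100) + 14/25) / (2·(1/10)) = 29/20 m/s
check:
stop time T_s = (29/20)/5 = 0.2900 s
robot covers v_R·T_r = 1.4500·0.1500 = 0.2175 m before braking
robot covers 1.4500·0.2900 − ½·5.0000·0.2900² = 0.2102 m while stopping
human closes 0.6000·0.4400 = 0.2640 m
margins: 0.1000+0.0150+0.0300 = 0.1450 m
sum ≈ 0.2175+0.2102+0.2640+0.1450 ≈ 0.8367 m = S ✓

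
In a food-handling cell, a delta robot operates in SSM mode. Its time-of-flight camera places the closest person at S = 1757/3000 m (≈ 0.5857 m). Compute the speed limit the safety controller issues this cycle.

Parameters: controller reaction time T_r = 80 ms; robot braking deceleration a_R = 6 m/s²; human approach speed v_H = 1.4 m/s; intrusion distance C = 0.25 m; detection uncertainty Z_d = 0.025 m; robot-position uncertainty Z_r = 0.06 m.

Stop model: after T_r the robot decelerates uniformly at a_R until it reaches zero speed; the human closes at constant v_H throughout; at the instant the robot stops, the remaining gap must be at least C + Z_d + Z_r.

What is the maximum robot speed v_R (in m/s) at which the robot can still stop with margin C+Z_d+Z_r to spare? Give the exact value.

collect terms ⇒ (1/12)·v_R² + (47/150)·v_R + (-52/375) = 0
  disc = (47/150)² − 4·(1/12)·(-52/375) = 361/2500 ; √disc = 19/50
  v_R = (−(47/150) + 19/50) / (2·(1/12)) = 2/5 m/s
check:
braking lasts T_s = (2/5)/6 = 0.0667 s
robot covers v_R·T_r = 0.4000·0.0800 = 0.0320 m before braking
robot under decel: 0.4000²/(2·6.0000) = 0.0133 m
person approaches 1.4000·(0.0800+0.0667) = 0.2053 m
margins: 0.2500+0.0250+0.0600 = 0.3350 m
sum ≈ 0.0320+0.0133+0.2053+0.3350 ≈ 0.5857 m = S ✓

v_R_max = 2/5 m/s = 0.4000 m/s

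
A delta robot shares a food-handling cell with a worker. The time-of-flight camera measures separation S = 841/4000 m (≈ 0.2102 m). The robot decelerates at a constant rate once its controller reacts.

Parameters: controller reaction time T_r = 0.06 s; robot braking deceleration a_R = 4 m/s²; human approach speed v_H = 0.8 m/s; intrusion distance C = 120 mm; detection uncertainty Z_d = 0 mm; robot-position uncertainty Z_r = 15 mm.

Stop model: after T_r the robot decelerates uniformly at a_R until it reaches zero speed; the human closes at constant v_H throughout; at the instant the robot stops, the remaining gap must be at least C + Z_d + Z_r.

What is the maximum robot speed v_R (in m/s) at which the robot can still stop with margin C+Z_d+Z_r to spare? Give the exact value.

quadratic (1/8)·v² + (13/50)·v + (-109/4000) = 0
  disc = (13/50)² − 4·(1/8)·(-109/4000) = 3249/40000 ; √disc = 57/200
  v_R = (−(13/50) + 57/200) / (2·(1/8)) = 1/10 m/s
check:
braking lasts T_s = (1/10)/4 = 0.0250 s
reaction-phase robot travel = 0.1000·0.0600 = 0.0060 m
robot under decel: 0.1000²/(2·4.0000) = 0.0013 m
human over T_r+T_s: 0.8000·(0.0600+0.0250) = 0.0680 m
margins: 0.1200+0.0000+0.0150 = 0.1350 m
sum ≈ 0.0060+0.0013+0.0680+0.1350 ≈ 0.2102 m = S ✓

v_R_max = 1/10 m/s = 0.1000 m/s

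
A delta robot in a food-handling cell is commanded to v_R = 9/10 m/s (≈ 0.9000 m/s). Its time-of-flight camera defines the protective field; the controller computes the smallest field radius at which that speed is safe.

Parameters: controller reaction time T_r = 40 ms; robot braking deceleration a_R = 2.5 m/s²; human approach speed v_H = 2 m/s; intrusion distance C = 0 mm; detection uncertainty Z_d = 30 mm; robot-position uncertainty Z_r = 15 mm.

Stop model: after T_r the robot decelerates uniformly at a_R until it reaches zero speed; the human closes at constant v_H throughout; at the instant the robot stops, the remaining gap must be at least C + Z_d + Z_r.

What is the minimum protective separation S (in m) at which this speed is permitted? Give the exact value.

S_min = 1043/1000 m = 1.0430 m

stop time T_s = (9/10)/(5/2) = 0.3600 s
robot in T_r: 0.9000·0.0400 = 0.0360 m
robot covers 0.9000·0.3600 − ½·2.5000·0.3600² = 0.1620 m while stopping
person approaches 2.0000·(0.0400+0.3600) = 0.8000 m
C+Z_d+Z_r = 0.0000+0.0300+0.0150 = 0.0450 m
S_min ≈ 0.0360+0.1620+0.8000+0.0450  ⇒  S_min = 1043/1000 m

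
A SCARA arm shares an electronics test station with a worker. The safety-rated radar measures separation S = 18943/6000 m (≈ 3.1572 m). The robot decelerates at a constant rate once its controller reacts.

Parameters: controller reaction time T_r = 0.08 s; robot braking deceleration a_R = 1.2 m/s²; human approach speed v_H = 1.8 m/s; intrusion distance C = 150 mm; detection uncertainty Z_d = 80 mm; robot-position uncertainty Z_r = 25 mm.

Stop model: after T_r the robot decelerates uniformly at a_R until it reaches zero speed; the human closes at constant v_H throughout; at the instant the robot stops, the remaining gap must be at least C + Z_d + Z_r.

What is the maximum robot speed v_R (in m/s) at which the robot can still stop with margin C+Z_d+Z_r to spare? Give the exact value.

collect terms ⇒ (5/12)·v_R² + (79/50)·v_R + (-16549/6000) = 0
  disc = (79/50)² − 4·(5/12)·(-16549/6000) = 638401/90000 ; √disc = 799/300
  v_R = (−(79/50) + 799/300) / (2·(5/12)) = 13/10 m/s
check:
T_s = v_R/a_R = (13/10)/(6/5) = 1.0833 s
robot in T_r: 1.3000·0.0800 = 0.1040 m
robot covers 1.3000·1.0833 − ½·1.2000·1.0833² = 0.7042 m while stopping
person approaches 1.8000·(0.0800+1.0833) = 2.0940 m
C+Z_d+Z_r = 0.1500+0.0800+0.0250 = 0.2550 m
sum ≈ 0.1040+0.7042+2.0940+0.2550 ≈ 3.1572 m = S ✓

v_R_max = 13/10 m/s = 1.3000 m/s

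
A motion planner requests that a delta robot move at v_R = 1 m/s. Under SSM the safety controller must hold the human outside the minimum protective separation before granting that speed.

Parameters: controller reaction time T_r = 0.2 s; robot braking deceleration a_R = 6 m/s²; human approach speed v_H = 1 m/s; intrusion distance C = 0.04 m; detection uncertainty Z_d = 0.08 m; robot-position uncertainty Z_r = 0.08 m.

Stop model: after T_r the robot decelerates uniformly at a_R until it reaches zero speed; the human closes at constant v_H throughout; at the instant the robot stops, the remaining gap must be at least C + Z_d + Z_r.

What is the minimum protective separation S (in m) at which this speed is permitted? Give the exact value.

S_min = 17/20 m = 0.8500 m

braking lasts T_s = 1/6 = 0.1667 s
reaction-phase robot travel = 1.0000·0.2000 = 0.2000 m
robot covers 1.0000·0.1667 − ½·6.0000·0.1667² = 0.0833 m while stopping
human over T_r+T_s: 1.0000·(0.2000+0.1667) = 0.3667 m
residual clearance needed = 0.0400+0.0800+0.0800 = 0.2000 m
S_min ≈ 0.2000+0.0833+0.3667+0.2000  ⇒  S_min = 17/20 m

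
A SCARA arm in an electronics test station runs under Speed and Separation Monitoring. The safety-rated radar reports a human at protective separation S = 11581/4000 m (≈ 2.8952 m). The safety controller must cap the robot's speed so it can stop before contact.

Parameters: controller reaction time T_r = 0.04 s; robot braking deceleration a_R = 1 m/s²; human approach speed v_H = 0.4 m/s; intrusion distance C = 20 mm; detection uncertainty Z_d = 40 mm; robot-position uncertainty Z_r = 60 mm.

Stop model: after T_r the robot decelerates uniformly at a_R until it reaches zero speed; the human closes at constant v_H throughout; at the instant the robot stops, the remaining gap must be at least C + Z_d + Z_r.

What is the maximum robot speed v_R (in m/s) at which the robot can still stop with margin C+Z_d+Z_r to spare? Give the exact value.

v_R_max = 39/20 m/s = 1.9500 m/s

at the boundary: (1/2)·v² + (11/25)·v + (-11037/4000) = 0
  disc = (11/25)² − 4·(1/2)·(-11037/4000) = 57121/10000 ; √disc = 239/100
  v_R = (−(11/25) + 239/100) / (2·(1/2)) = 39/20 m/s
check:
T_s = v_R/a_R = (39/20)/1 = 1.9500 s
robot covers v_R·T_r = 1.9500·0.0400 = 0.0780 m before braking
braking distance = 1.9500²/(2·1.0000) = 1.9013 m
human closes 0.4000·1.9900 = 0.7960 m
C+Z_d+Z_r = 0.0200+0.0400+0.0600 = 0.1200 m
sum ≈ 0.0780+1.9013+0.7960+0.1200 ≈ 2.8952 m = S ✓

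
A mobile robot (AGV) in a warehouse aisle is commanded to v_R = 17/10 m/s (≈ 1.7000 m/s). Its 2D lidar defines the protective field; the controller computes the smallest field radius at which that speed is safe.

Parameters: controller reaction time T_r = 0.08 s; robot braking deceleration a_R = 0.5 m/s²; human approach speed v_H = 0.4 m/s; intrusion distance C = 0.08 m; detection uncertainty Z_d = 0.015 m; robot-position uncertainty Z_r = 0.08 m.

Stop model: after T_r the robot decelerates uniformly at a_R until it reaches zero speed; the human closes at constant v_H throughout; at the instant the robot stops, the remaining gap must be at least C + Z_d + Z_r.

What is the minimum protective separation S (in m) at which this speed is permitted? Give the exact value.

braking lasts T_s = (17/10)/(1/2) = 3.4000 s
robot in T_r: 1.7000·0.0800 = 0.1360 m
robot under decel: 1.7000²/(2·0.5000) = 2.8900 m
person approaches 0.4000·(0.0800+3.4000) = 1.3920 m
residual clearance needed = 0.0800+0.0150+0.0800 = 0.1750 m
S_min ≈ 0.1360+2.8900+1.3920+0.1750  ⇒  S_min = 4593/1000 m

S_min = 4593/1000 m = 4.5930 m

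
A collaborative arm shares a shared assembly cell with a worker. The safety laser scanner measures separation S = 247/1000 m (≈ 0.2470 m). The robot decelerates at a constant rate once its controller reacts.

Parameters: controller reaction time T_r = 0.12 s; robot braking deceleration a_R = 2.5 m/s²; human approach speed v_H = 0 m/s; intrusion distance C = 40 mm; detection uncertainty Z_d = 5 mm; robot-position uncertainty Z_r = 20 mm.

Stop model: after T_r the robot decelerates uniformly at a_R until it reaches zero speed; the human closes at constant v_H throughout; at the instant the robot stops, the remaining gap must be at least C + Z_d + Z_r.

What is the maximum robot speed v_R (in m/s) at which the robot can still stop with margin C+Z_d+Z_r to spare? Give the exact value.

collect terms ⇒ (1/5)·v_R² + (3/25)·v_R + (-91/500) = 0
  disc = (3/25)² − 4·(1/5)·(-91/500) = 4/25 ; √disc = 2/5
  v_R = (−(3/25) + 2/5) / (2·(1/5)) = 7/10 m/s
check:
braking lasts T_s = (7/10)/(5/2) = 0.2800 s
robot covers v_R·T_r = 0.7000·0.1200 = 0.0840 m before braking
robot under decel: 0.7000²/(2·2.5000) = 0.0980 m
person approaches 0.0000·(0.1200+0.2800) = 0.0000 m
residual clearance needed = 0.0400+0.0050+0.0200 = 0.0650 m
sum ≈ 0.0840+0.0980+0.0000+0.0650 ≈ 0.2470 m = S ✓

v_R_max = 7/10 m/s = 0.7000 m/s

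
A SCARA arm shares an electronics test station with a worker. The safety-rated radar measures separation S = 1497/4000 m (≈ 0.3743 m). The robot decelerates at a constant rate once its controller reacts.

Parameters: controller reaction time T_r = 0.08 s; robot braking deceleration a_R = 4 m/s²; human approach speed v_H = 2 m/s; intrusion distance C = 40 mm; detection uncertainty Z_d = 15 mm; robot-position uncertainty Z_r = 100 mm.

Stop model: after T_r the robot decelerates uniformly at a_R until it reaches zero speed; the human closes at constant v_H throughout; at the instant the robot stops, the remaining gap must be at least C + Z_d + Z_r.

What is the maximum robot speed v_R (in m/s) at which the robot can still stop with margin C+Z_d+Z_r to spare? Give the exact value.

at the boundary: (1/8)·v² + (29/50)·v + (-237/4000) = 0
  disc = (29/50)² − 4·(1/8)·(-237/4000) = 14641/40000 ; √disc = 121/200
  v_R = (−(29/50) + 121/200) / (2·(1/8)) = 1/10 m/s
check:
T_s = v_R/a_R = (1/10)/4 = 0.0250 s
robot covers v_R·T_r = 0.1000·0.0800 = 0.0080 m before braking
robot covers 0.1000·0.0250 − ½·4.0000·0.0250² = 0.0013 m while stopping
human closes 2.0000·0.1050 = 0.2100 m
margins: 0.0400+0.0150+0.1000 = 0.1550 m
sum ≈ 0.0080+0.0013+0.2100+0.1550 ≈ 0.3743 m = S ✓

v_R_max = 1/10 m/s = 0.1000 m/s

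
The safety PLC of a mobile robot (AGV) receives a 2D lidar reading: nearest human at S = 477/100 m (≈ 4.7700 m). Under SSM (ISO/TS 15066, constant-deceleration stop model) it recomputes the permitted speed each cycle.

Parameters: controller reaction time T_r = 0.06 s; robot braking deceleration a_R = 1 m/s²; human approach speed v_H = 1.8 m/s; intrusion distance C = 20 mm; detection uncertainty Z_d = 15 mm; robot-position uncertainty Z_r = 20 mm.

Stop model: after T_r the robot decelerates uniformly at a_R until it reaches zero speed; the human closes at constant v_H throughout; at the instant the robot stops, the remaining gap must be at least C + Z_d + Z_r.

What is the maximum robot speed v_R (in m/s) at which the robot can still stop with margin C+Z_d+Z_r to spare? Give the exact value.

collect terms ⇒ (1/2)·v_R² + (93/50)·v_R + (-4607/1000) = 0
  disc = (93/50)² − 4·(1/2)·(-4607/1000) = 7921/625 ; √disc = 89/25
  v_R = (−(93/50) + 89/25) / (2·(1/2)) = 17/10 m/s
check:
braking lasts T_s = (17/10)/1 = 1.7000 s
robot covers v_R·T_r = 1.7000·0.0600 = 0.1020 m before braking
braking distance = 1.7000²/(2·1.0000) = 1.4450 m
human over T_r+T_s: 1.8000·(0.0600+1.7000) = 3.1680 m
residual clearance needed = 0.0200+0.0150+0.0200 = 0.0550 m
sum ≈ 0.1020+1.4450+3.1680+0.0550 ≈ 4.7700 m = S ✓

v_R_max = 17/10 m/s = 1.7000 m/s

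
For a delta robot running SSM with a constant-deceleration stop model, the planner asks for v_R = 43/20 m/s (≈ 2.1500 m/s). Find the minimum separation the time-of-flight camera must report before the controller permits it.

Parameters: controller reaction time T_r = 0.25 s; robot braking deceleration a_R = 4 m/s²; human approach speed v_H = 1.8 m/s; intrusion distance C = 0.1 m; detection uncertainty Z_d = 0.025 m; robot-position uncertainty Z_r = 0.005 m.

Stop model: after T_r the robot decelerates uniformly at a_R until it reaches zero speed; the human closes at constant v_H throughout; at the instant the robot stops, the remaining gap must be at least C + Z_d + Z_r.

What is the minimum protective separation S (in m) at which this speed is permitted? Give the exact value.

braking lasts T_s = (43/20)/4 = 0.5375 s
robot in T_r: 2.1500·0.2500 = 0.5375 m
braking distance = 2.1500²/(2·4.0000) = 0.5778 m
person approaches 1.8000·(0.2500+0.5375) = 1.4175 m
C+Z_d+Z_r = 0.1000+0.0250+0.0050 = 0.1300 m
S_min ≈ 0.5375+0.5778+1.4175+0.1300  ⇒  S_min = 8521/3200 m

S_min = 8521/3200 m = 2.6628 m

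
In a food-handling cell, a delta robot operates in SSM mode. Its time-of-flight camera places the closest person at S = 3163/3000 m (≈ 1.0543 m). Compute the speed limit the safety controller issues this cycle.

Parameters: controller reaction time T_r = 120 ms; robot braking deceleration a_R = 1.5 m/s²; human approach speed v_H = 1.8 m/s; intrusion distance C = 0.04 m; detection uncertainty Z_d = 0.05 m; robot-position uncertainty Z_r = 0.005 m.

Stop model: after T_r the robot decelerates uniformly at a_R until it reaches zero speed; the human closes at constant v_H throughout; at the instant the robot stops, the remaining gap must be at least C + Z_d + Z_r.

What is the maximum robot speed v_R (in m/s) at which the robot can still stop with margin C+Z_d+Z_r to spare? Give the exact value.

at the boundary: (1/3)·v² + (33/25)·v + (-223/300) = 0
  disc = (33/25)² − 4·(1/3)·(-223/300) = 15376/5625 ; √disc = 124/75
  v_R = (−(33/25) + 124/75) / (2·(1/3)) = 1/2 m/s
check:
stop time T_s = (1/2)/(3/2) = 0.3333 s
robot in T_r: 0.5000·0.1200 = 0.0600 m
braking distance = 0.5000²/(2·1.5000) = 0.0833 m
human over T_r+T_s: 1.8000·(0.1200+0.3333) = 0.8160 m
margins: 0.0400+0.0500+0.0050 = 0.0950 m
sum ≈ 0.0600+0.0833+0.8160+0.0950 ≈ 1.0543 m = S ✓

v_R_max = 1/2 m/s = 0.5000 m/s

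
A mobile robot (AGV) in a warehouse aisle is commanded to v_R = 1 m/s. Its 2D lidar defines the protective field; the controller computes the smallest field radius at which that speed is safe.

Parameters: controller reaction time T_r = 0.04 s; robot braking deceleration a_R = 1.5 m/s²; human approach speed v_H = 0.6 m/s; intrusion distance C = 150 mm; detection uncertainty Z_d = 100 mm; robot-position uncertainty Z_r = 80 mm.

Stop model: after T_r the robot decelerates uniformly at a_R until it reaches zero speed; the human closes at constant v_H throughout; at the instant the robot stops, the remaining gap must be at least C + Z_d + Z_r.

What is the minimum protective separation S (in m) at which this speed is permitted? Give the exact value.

S_min = 1691/1500 m = 1.1273 m

T_s = v_R/a_R = 1/(3/2) = 0.6667 s
robot covers v_R·T_r = 1.0000·0.0400 = 0.0400 m before braking
robot covers 1.0000·0.6667 − ½·1.5000·0.6667² = 0.3333 m while stopping
human over T_r+T_s: 0.6000·(0.0400+0.6667) = 0.4240 m
margins: 0.1500+0.1000+0.0800 = 0.3300 m
S_min ≈ 0.0400+0.3333+0.4240+0.3300  ⇒  S_min = 1691/1500 m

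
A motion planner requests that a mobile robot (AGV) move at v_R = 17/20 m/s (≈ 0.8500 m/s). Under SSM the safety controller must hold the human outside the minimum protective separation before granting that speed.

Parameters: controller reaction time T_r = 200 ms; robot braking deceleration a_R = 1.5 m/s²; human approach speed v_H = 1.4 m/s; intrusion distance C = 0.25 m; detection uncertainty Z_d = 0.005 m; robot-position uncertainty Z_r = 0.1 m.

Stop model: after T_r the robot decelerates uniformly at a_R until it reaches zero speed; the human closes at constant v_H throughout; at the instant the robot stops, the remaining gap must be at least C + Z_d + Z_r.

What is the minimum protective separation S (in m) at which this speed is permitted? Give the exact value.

stop time T_s = (17/20)/(3/2) = 0.5667 s
robot covers v_R·T_r = 0.8500·0.2000 = 0.1700 m before braking
robot under decel: 0.8500²/(2·1.5000) = 0.2408 m
human over T_r+T_s: 1.4000·(0.2000+0.5667) = 1.0733 m
residual clearance needed = 0.2500+0.0050+0.1000 = 0.3550 m
S_min ≈ 0.1700+0.2408+1.0733+0.3550  ⇒  S_min = 2207/1200 m

S_min = 2207/1200 m = 1.8392 m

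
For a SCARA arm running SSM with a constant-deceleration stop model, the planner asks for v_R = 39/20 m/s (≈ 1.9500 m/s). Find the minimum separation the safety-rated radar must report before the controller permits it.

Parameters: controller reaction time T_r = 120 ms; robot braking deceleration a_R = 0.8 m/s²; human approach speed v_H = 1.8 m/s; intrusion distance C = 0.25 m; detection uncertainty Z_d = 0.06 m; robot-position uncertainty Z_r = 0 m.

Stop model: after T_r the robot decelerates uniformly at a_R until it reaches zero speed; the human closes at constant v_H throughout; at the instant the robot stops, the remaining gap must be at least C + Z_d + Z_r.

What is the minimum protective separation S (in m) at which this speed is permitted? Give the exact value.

S_min = 24077/3200 m = 7.5241 m

T_s = v_R/a_R = (39/20)/(4/5) = 2.4375 s
reaction-phase robot travel = 1.9500·0.1200 = 0.2340 m
robot covers 1.9500·2.4375 − ½·0.8000·2.4375² = 2.3766 m while stopping
person approaches 1.8000·(0.1200+2.4375) = 4.6035 m
C+Z_d+Z_r = 0.2500+0.0600+0.0000 = 0.3100 m
S_min ≈ 0.2340+2.3766+4.6035+0.3100  ⇒  S_min = 24077/3200 m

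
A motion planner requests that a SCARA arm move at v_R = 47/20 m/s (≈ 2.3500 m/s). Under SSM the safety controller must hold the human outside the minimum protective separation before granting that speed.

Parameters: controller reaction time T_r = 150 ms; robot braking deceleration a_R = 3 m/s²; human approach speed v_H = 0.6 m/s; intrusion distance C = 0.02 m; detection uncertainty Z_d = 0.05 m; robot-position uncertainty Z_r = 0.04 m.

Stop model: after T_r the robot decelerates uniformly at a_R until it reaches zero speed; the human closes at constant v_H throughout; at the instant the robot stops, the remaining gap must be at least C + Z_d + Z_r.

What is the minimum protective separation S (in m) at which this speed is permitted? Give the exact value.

S_min = 4663/2400 m = 1.9429 m

T_s = v_R/a_R = (47/20)/3 = 0.7833 s
robot in T_r: 2.3500·0.1500 = 0.3525 m
robot covers 2.3500·0.7833 − ½·3.0000·0.7833² = 0.9204 m while stopping
person approaches 0.6000·(0.1500+0.7833) = 0.5600 m
margins: 0.0200+0.0500+0.0400 = 0.1100 m
S_min ≈ 0.3525+0.9204+0.5600+0.1100  ⇒  S_min = 4663/2400 m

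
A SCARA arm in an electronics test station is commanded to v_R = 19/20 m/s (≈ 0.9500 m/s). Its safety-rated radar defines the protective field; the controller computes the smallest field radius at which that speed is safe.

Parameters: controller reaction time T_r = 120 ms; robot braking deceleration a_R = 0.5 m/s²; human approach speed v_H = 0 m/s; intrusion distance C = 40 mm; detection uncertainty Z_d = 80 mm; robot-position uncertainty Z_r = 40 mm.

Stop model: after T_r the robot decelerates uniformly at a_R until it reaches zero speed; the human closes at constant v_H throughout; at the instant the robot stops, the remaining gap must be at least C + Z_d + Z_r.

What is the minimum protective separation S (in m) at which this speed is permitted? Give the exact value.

braking lasts T_s = (19/20)/(1/2) = 1.9000 s
robot covers v_R·T_r = 0.9500·0.1200 = 0.1140 m before braking
robot under decel: 0.9500²/(2·0.5000) = 0.9025 m
human closes 0.0000·2.0200 = 0.0000 m
margins: 0.0400+0.0800+0.0400 = 0.1600 m
S_min ≈ 0.1140+0.9025+0.0000+0.1600  ⇒  S_min = 2353/2000 m

S_min = 2353/2000 m = 1.1765 m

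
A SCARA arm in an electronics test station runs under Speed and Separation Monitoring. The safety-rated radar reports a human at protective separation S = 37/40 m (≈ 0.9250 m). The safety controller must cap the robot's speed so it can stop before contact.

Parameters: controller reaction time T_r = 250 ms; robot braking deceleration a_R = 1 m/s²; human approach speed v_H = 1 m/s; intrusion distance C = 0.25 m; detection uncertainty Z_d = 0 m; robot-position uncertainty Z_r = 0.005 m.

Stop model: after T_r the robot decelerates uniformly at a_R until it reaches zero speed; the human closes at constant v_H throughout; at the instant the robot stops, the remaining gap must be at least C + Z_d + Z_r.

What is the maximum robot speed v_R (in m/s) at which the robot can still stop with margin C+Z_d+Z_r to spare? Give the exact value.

v_R_max = 3/10 m/s = 0.3000 m/s

quadratic (1/2)·v² + (5/4)·v + (-21/50) = 0
  disc = (5/4)² − 4·(1/2)·(-21/50) = 961/400 ; √disc = 31/20
  v_R = (−(5/4) + 31/20) / (2·(1/2)) = 3/10 m/s
check:
T_s = v_R/a_R = (3/10)/1 = 0.3000 s
robot in T_r: 0.3000·0.2500 = 0.0750 m
braking distance = 0.3000²/(2·1.0000) = 0.0450 m
human over T_r+T_s: 1.0000·(0.2500+0.3000) = 0.5500 m
residual clearance needed = 0.2500+0.0000+0.0050 = 0.2550 m
sum ≈ 0.0750+0.0450+0.5500+0.2550 ≈ 0.9250 m = S ✓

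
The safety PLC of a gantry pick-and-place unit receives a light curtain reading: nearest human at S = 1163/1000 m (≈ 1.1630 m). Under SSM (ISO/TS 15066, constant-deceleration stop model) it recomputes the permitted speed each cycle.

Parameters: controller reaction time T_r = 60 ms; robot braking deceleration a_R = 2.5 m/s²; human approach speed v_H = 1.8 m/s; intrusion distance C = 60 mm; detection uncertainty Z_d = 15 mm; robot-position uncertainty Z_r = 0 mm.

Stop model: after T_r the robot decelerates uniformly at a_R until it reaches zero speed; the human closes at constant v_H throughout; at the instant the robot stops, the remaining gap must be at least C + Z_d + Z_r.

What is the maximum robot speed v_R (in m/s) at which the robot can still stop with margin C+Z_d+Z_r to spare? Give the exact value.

collect terms ⇒ (1/5)·v_R² + (39/50)·v_R + (-49/50) = 0
  disc = (39/50)² − 4·(1/5)·(-49/50) = 3481/2500 ; √disc = 59/50
  v_R = (−(39/50) + 59/50) / (2·(1/5)) = 1 m/s
check:
T_s = v_R/a_R = 1/(5/2) = 0.4000 s
robot in T_r: 1.0000·0.0600 = 0.0600 m
braking distance = 1.0000²/(2·2.5000) = 0.2000 m
human over T_r+T_s: 1.8000·(0.0600+0.4000) = 0.8280 m
C+Z_d+Z_r = 0.0600+0.0150+0.0000 = 0.0750 m
sum ≈ 0.0600+0.2000+0.8280+0.0750 ≈ 1.1630 m = S ✓

v_R_max = 1 m/s = 1.0000 m/s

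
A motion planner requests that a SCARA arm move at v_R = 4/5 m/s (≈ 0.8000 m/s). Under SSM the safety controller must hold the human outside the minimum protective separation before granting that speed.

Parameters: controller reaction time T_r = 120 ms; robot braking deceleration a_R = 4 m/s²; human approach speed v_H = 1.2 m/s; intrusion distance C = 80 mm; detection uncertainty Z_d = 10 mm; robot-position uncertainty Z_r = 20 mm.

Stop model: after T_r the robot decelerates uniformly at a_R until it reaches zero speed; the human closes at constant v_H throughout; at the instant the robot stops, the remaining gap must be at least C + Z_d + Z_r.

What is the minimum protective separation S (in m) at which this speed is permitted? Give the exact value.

S_min = 67/100 m = 0.6700 m

stop time T_s = (4/5)/4 = 0.2000 s
robot in T_r: 0.8000·0.1200 = 0.0960 m
robot under decel: 0.8000²/(2·4.0000) = 0.0800 m
human closes 1.2000·0.3200 = 0.3840 m
margins: 0.0800+0.0100+0.0200 = 0.1100 m
S_min ≈ 0.0960+0.0800+0.3840+0.1100  ⇒  S_min = 67/100 m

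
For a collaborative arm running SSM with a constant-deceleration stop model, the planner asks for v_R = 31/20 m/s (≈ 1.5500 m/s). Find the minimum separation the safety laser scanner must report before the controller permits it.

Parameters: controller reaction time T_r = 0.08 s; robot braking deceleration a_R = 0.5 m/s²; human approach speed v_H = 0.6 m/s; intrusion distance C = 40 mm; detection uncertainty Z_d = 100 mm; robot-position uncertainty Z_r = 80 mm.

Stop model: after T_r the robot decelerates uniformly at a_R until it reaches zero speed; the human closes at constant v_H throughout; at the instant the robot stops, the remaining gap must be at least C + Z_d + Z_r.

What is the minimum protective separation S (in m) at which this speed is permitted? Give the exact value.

S_min = 9309/2000 m = 4.6545 m

stop time T_s = (31/20)/(1/2) = 3.1000 s
robot covers v_R·T_r = 1.5500·0.0800 = 0.1240 m before braking
robot covers 1.5500·3.1000 − ½·0.5000·3.1000² = 2.4025 m while stopping
person approaches 0.6000·(0.0800+3.1000) = 1.9080 m
margins: 0.0400+0.1000+0.0800 = 0.2200 m
S_min ≈ 0.1240+2.4025+1.9080+0.2200  ⇒  S_min = 9309/2000 m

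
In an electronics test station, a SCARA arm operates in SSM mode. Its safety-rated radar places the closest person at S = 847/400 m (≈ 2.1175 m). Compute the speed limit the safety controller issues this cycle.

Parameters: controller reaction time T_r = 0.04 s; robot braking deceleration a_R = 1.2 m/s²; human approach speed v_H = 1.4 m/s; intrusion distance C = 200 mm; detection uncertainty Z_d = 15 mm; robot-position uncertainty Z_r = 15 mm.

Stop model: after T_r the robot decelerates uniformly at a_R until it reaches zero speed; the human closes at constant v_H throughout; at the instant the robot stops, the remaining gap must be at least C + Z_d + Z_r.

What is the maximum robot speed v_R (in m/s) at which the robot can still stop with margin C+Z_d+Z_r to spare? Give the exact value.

at the boundary: (5/12)·v² + (181/150)·v + (-3663/2000) = 0
  disc = (181/150)² − 4·(5/12)·(-3663/2000) = 405769/90000 ; √disc = 637/300
  v_R = (−(181/150) + 637/300) / (2·(5/12)) = 11/10 m/s
check:
braking lasts T_s = (11/10)/(6/5) = 0.9167 s
reaction-phase robot travel = 1.1000·0.0400 = 0.0440 m
robot under decel: 1.1000²/(2·1.2000) = 0.5042 m
person approaches 1.4000·(0.0400+0.9167) = 1.3393 m
margins: 0.2000+0.0150+0.0150 = 0.2300 m
sum ≈ 0.0440+0.5042+1.3393+0.2300 ≈ 2.1175 m = S ✓

v_R_max = 11/10 m/s = 1.1000 m/s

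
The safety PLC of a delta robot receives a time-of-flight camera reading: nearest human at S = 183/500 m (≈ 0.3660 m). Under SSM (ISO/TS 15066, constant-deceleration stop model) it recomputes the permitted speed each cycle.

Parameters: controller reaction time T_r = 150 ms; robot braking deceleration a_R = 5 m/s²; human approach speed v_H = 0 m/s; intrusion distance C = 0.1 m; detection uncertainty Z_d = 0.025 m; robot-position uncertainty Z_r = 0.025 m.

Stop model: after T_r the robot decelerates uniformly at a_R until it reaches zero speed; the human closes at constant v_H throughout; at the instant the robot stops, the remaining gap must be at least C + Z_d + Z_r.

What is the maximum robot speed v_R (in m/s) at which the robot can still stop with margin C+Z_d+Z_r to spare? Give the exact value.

v_R_max = 9/10 m/s = 0.9000 m/s

at the boundary: (1/10)·v² + (3/20)·v + (-27/125) = 0
  disc = (3/20)² − 4·(1/10)·(-27/125) = 1089/10000 ; √disc = 33/100
  v_R = (−(3/20) + 33/100) / (2·(1/10)) = 9/10 m/s
check:
braking lasts T_s = (9/10)/5 = 0.1800 s
robot in T_r: 0.9000·0.1500 = 0.1350 m
robot covers 0.9000·0.1800 − ½·5.0000·0.1800² = 0.0810 m while stopping
human over T_r+T_s: 0.0000·(0.1500+0.1800) = 0.0000 m
residual clearance needed = 0.1000+0.0250+0.0250 = 0.1500 m
sum ≈ 0.1350+0.0810+0.0000+0.1500 ≈ 0.3660 m = S ✓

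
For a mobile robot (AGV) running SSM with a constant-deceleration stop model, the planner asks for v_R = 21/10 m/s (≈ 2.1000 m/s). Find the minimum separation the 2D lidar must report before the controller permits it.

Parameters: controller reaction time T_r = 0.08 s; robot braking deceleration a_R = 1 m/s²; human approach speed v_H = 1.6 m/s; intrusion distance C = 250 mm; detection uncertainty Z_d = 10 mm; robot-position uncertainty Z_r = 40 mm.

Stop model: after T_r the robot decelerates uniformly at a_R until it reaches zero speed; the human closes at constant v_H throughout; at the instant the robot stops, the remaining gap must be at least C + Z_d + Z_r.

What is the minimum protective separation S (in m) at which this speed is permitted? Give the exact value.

S_min = 6161/1000 m = 6.1610 m

braking lasts T_s = (21/10)/1 = 2.1000 s
robot in T_r: 2.1000·0.0800 = 0.1680 m
robot covers 2.1000·2.1000 − ½·1.0000·2.1000² = 2.2050 m while stopping
person approaches 1.6000·(0.0800+2.1000) = 3.4880 m
C+Z_d+Z_r = 0.2500+0.0100+0.0400 = 0.3000 m
S_min ≈ 0.1680+2.2050+3.4880+0.3000  ⇒  S_min = 6161/1000 m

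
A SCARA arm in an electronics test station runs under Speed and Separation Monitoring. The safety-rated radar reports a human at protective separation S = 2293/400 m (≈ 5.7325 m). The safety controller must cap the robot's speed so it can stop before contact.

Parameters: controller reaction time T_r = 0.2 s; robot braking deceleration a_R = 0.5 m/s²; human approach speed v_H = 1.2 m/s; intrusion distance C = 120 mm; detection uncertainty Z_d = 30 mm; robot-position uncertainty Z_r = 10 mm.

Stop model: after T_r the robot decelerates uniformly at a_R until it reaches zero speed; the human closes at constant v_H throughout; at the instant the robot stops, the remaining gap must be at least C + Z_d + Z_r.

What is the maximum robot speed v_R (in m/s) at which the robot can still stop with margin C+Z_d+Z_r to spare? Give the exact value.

v_R_max = 27/20 m/s = 1.3500 m/s

collect terms ⇒ (1)·v_R² + (13/5)·v_R + (-2133/400) = 0
  disc = (13/5)² − 4·(1)·(-2133/400) = 2809/100 ; √disc = 53/10
  v_R = (−(13/5) + 53/10) / (2·(1)) = 27/20 m/s
check:
T_s = v_R/a_R = (27/20)/(1/2) = 2.7000 s
robot in T_r: 1.3500·0.2000 = 0.2700 m
braking distance = 1.3500²/(2·0.5000) = 1.8225 m
human closes 1.2000·2.9000 = 3.4800 m
margins: 0.1200+0.0300+0.0100 = 0.1600 m
sum ≈ 0.2700+1.8225+3.4800+0.1600 ≈ 5.7325 m = S ✓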